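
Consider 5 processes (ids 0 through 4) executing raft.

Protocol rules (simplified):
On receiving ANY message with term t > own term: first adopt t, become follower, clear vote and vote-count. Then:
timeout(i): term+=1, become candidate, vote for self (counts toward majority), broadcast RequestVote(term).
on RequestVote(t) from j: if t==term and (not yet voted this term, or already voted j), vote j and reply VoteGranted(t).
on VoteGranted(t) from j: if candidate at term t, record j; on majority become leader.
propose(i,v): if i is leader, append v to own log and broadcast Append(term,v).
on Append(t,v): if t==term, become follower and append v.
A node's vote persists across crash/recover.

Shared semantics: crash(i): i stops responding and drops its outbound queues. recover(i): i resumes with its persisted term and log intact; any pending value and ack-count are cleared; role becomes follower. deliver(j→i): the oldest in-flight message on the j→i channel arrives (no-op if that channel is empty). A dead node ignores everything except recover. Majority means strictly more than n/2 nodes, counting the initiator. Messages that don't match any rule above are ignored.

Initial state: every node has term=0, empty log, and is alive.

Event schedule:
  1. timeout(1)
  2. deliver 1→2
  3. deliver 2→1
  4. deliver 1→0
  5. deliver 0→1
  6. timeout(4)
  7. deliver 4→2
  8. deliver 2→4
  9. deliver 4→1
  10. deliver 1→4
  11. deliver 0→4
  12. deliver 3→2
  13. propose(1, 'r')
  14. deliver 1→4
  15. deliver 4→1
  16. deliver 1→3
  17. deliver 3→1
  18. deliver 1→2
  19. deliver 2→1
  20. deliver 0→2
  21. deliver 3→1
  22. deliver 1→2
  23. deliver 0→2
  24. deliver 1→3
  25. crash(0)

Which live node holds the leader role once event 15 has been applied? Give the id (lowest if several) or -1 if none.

step 1 timeout(1): 1={cand,t=1,log=-}
step 2 deliver 1→2: 2={foll,t=1,log=-}
step 3 deliver 2→1: —
step 4 deliver 1→0: 0={foll,t=1,log=-}
step 5 deliver 0→1: 1={lead,t=1,log=-}
step 6 timeout(4): 4={cand,t=1,log=-}
step 7 deliver 4→2: —
step 8 deliver 2→4: —
step 9 deliver 4→1: —
step 10 deliver 1→4: —
step 11 deliver 0→4: —
step 12 deliver 3→2: —
step 13 propose(1,'r'): 1={lead,t=1,log=r}
step 14 deliver 1→4: 4={foll,t=1,log=r}
step 15 deliver 4→1: —

1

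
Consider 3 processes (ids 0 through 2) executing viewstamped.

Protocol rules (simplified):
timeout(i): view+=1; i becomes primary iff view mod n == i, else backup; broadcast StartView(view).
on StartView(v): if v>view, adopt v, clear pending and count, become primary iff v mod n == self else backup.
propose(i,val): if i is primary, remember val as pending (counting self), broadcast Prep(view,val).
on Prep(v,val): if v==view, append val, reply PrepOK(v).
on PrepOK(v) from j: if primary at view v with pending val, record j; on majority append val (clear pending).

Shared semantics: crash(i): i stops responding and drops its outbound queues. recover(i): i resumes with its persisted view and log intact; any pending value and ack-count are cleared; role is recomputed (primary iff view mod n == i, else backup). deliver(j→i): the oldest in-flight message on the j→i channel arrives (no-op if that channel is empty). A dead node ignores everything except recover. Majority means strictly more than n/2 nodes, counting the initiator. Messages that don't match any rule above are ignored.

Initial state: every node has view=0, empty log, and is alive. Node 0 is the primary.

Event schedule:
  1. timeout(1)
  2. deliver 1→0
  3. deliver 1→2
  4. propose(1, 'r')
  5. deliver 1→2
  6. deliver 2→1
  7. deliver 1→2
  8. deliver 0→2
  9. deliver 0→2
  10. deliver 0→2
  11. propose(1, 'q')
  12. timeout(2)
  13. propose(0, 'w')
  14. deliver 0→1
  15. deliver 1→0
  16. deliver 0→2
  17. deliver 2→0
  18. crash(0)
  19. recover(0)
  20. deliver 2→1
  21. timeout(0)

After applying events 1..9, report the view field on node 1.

e1 timeout(1): 1[prim,v=1,-]
e2 deliver 1→0: 0[back,v=1,-]
e3 deliver 1→2: 2[back,v=1,-]
e4 propose(1,'r'): ·
e5 deliver 1→2: 2[back,v=1,r]
e6 deliver 2→1: 1[prim,v=1,r]
e7 deliver 1→2: ·
e8 deliver 0→2: ·
e9 deliver 0→2: ·

1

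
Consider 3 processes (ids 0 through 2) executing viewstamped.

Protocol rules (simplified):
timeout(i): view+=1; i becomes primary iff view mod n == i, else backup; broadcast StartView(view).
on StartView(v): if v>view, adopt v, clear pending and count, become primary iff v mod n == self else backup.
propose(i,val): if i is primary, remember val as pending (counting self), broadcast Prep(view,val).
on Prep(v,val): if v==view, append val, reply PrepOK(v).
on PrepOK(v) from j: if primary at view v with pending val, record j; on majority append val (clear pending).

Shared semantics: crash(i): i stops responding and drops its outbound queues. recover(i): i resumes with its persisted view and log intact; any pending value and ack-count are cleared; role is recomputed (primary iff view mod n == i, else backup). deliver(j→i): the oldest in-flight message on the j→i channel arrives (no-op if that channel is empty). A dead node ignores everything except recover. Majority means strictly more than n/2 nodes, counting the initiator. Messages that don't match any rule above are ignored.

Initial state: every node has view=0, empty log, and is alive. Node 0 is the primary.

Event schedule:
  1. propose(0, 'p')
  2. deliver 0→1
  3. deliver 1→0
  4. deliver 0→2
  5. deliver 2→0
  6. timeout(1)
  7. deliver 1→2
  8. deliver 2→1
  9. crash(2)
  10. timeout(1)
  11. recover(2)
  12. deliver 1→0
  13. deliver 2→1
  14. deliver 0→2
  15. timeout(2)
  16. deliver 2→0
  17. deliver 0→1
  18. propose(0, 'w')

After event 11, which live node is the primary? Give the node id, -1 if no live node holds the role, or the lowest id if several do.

e1 propose(0,'p'): ·
e2 deliver 0→1: 1[back,v=0,p]
e3 deliver 1→0: 0[prim,v=0,p]
e4 deliver 0→2: 2[back,v=0,p]
e5 deliver 2→0: ·
e6 timeout(1): 1[prim,v=1,p]
e7 deliver 1→2: 2[back,v=1,p]
e8 deliver 2→1: ·
e9 crash(2): 2[✗back,v=1,p]
e10 timeout(1): 1[back,v=2,p]
e11 recover(2): 2[back,v=1,p]

0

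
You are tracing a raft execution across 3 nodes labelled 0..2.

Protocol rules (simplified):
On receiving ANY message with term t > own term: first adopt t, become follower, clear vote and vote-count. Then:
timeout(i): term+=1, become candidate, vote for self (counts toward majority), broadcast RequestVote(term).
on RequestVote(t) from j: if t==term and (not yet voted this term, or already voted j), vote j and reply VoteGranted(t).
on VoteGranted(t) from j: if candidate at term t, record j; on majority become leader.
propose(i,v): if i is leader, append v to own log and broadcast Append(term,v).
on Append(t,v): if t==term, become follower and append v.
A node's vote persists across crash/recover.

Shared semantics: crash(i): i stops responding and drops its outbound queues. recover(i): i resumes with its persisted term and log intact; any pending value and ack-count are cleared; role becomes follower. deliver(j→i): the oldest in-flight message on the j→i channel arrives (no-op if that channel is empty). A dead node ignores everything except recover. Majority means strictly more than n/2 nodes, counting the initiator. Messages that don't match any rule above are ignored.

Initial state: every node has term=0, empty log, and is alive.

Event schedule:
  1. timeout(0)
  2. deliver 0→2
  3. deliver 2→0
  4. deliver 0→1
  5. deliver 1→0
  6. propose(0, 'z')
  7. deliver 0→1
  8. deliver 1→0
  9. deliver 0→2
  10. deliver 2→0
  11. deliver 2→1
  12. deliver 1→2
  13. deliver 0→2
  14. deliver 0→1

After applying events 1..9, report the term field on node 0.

1

[1] timeout(0) → N0(cand t1 [-])
[2] deliver 0→2 → N2(foll t1 [-])
[3] deliver 2→0 → N0(lead t1 [-])
[4] deliver 0→1 → N1(foll t1 [-])
[5] deliver 1→0 → ∅
[6] propose(0,'z') → N0(lead t1 [z])
[7] deliver 0→1 → N1(foll t1 [z])
[8] deliver 1→0 → ∅
[9] deliver 0→2 → N2(foll t1 [z])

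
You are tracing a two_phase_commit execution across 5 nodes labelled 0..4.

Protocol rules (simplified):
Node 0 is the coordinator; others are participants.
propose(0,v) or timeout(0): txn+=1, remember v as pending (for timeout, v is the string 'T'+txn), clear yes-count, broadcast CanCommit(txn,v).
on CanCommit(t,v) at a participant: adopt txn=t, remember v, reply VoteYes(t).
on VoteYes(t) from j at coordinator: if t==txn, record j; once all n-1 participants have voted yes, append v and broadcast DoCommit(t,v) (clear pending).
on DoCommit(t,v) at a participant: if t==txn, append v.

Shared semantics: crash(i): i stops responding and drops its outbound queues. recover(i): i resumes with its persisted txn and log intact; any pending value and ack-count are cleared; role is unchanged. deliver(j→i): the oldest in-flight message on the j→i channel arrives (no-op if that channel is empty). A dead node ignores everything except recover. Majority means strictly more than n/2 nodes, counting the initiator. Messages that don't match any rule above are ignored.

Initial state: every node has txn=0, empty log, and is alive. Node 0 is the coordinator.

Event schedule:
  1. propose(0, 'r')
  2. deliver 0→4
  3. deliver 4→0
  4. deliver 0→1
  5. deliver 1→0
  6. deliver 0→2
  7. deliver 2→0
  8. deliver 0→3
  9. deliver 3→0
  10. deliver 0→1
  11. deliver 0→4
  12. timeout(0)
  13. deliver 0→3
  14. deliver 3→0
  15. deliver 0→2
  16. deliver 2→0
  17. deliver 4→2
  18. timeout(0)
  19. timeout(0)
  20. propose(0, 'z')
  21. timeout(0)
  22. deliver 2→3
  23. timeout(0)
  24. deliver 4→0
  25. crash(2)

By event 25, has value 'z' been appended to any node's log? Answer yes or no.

no

e1 propose(0,'r'): 0[coor,t=1,-]
e2 deliver 0→4: 4[part,t=1,-]
e3 deliver 4→0: ·
e4 deliver 0→1: 1[part,t=1,-]
e5 deliver 1→0: ·
e6 deliver 0→2: 2[part,t=1,-]
e7 deliver 2→0: ·
e8 deliver 0→3: 3[part,t=1,-]
e9 deliver 3→0: 0[coor,t=1,r]
e10 deliver 0→1: 1[part,t=1,r]
e11 deliver 0→4: 4[part,t=1,r]
e12 timeout(0): 0[coor,t=2,r]
e13 deliver 0→3: 3[part,t=1,r]
e14 deliver 3→0: ·
e15 deliver 0→2: 2[part,t=1,r]
e16 deliver 2→0: ·
e17 deliver 4→2: ·
e18 timeout(0): 0[coor,t=3,r]
e19 timeout(0): 0[coor,t=4,r]
e20 propose(0,'z'): 0[coor,t=5,r]
e21 timeout(0): 0[coor,t=6,r]
e22 deliver 2→3: ·
e23 timeout(0): 0[coor,t=7,r]
e24 deliver 4→0: ·
e25 crash(2): 2[✗part,t=1,r]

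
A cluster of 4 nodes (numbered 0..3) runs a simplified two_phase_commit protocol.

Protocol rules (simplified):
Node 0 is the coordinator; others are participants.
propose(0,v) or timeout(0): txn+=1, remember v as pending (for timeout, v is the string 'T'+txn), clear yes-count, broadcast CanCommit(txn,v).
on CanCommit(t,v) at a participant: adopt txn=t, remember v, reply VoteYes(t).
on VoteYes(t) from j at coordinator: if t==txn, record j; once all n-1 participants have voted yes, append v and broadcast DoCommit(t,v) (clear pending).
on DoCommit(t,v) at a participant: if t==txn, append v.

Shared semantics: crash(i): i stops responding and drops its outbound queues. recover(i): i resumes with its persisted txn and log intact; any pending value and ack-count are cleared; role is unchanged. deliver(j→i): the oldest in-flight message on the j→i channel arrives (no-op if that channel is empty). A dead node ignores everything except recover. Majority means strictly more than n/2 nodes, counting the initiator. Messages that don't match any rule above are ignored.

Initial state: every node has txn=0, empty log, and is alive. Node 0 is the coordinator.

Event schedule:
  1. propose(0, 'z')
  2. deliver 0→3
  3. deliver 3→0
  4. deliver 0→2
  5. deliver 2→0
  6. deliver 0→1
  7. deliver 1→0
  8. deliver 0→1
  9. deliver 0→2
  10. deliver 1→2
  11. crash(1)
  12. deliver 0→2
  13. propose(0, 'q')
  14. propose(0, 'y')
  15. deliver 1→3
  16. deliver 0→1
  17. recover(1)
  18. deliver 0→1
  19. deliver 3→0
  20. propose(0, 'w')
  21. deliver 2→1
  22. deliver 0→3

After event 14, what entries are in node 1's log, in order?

1. propose(0,'z'):  <0:coor t1 ->
2. deliver 0→3:  <3:part t1 ->
3. deliver 3→0:  nop
4. deliver 0→2:  <2:part t1 ->
5. deliver 2→0:  nop
6. deliver 0→1:  <1:part t1 ->
7. deliver 1→0:  <0:coor t1 z>
8. deliver 0→1:  <1:part t1 z>
9. deliver 0→2:  <2:part t1 z>
10. deliver 1→2:  nop
11. crash(1):  <1:✗part t1 z>
12. deliver 0→2:  nop
13. propose(0,'q'):  <0:coor t2 z>
14. propose(0,'y'):  <0:coor t3 z>

z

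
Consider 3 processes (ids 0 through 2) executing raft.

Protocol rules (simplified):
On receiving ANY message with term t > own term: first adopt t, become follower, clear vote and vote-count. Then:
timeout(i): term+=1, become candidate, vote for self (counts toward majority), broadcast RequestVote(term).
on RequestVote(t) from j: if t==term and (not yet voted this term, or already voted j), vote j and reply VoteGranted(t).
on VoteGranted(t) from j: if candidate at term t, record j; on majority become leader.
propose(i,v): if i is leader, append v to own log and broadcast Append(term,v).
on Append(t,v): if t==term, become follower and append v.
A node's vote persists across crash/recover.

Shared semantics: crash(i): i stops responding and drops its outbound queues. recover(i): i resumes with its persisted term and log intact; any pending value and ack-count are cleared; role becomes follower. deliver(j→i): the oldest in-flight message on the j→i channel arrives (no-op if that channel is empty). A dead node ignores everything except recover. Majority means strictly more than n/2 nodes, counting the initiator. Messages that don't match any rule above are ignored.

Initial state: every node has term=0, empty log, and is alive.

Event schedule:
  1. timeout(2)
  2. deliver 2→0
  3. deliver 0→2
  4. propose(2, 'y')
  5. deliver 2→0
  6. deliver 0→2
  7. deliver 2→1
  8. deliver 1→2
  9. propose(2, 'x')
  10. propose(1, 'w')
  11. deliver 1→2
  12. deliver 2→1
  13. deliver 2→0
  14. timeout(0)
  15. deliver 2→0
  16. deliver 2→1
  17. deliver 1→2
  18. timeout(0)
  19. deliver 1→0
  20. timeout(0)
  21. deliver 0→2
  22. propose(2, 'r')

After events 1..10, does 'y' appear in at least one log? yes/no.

yes

step 1 timeout(2): 2={cand,t=1,log=-}
step 2 deliver 2→0: 0={foll,t=1,log=-}
step 3 deliver 0→2: 2={lead,t=1,log=-}
step 4 propose(2,'y'): 2={lead,t=1,log=y}
step 5 deliver 2→0: 0={foll,t=1,log=y}
step 6 deliver 0→2: —
step 7 deliver 2→1: 1={foll,t=1,log=-}
step 8 deliver 1→2: —
step 9 propose(2,'x'): 2={lead,t=1,log=y,x}
step 10 propose(1,'w'): —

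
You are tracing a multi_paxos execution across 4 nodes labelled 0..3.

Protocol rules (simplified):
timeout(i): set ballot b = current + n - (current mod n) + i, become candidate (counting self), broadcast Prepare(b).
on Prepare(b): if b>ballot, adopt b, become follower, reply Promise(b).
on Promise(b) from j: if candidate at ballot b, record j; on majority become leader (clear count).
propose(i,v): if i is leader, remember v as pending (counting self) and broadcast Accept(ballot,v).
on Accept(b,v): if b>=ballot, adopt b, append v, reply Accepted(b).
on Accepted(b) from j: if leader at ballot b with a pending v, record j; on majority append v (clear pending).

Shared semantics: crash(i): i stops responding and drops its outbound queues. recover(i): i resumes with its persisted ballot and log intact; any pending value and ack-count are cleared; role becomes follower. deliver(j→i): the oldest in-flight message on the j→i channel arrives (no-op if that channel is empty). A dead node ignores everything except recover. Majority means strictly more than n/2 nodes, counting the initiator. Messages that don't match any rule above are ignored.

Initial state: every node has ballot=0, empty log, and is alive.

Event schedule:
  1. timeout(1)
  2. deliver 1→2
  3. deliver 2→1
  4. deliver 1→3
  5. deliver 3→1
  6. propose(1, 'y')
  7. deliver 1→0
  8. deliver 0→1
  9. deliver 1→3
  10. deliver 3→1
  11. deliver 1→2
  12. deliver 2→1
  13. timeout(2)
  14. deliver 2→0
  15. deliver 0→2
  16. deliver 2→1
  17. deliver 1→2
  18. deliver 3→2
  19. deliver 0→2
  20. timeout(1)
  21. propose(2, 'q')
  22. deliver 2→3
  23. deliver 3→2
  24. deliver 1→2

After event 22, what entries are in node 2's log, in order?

y

e1 timeout(1): 1[cand,b=5,-]
e2 deliver 1→2: 2[foll,b=5,-]
e3 deliver 2→1: ·
e4 deliver 1→3: 3[foll,b=5,-]
e5 deliver 3→1: 1[lead,b=5,-]
e6 propose(1,'y'): ·
e7 deliver 1→0: 0[foll,b=5,-]
e8 deliver 0→1: ·
e9 deliver 1→3: 3[foll,b=5,y]
e10 deliver 3→1: ·
e11 deliver 1→2: 2[foll,b=5,y]
e12 deliver 2→1: 1[lead,b=5,y]
e13 timeout(2): 2[cand,b=10,y]
e14 deliver 2→0: 0[foll,b=10,-]
e15 deliver 0→2: ·
e16 deliver 2→1: 1[foll,b=10,y]
e17 deliver 1→2: 2[lead,b=10,y]
e18 deliver 3→2: ·
e19 deliver 0→2: ·
e20 timeout(1): 1[cand,b=13,y]
e21 propose(2,'q'): ·
e22 deliver 2→3: 3[foll,b=10,y]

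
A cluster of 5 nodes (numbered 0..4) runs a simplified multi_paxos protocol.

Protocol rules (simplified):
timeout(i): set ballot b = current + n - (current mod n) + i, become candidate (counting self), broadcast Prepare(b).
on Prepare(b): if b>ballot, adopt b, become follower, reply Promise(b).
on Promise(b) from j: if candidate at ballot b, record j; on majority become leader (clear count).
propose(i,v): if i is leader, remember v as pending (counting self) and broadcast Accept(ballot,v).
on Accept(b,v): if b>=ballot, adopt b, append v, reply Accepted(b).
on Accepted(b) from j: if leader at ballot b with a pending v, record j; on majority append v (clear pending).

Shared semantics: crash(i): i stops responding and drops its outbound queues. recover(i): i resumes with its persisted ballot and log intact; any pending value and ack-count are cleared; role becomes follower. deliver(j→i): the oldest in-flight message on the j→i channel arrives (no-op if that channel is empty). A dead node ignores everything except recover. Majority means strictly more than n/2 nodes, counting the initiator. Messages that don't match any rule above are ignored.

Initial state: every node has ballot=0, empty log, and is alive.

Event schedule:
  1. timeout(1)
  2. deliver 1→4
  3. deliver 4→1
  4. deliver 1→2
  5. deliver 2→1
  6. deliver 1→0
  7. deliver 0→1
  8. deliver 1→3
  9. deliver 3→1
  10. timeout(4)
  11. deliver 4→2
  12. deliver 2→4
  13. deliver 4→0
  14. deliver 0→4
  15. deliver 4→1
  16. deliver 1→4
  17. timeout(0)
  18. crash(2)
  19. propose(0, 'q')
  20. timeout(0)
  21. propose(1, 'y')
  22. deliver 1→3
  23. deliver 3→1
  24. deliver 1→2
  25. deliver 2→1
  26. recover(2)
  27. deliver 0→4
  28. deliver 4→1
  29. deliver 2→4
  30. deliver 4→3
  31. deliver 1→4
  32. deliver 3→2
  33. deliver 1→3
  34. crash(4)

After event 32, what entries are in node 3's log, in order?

1. timeout(1):  <1:cand b6 ->
2. deliver 1→4:  <4:foll b6 ->
3. deliver 4→1:  nop
4. deliver 1→2:  <2:foll b6 ->
5. deliver 2→1:  <1:lead b6 ->
6. deliver 1→0:  <0:foll b6 ->
7. deliver 0→1:  nop
8. deliver 1→3:  <3:foll b6 ->
9. deliver 3→1:  nop
10. timeout(4):  <4:cand b14 ->
11. deliver 4→2:  <2:foll b14 ->
12. deliver 2→4:  nop
13. deliver 4→0:  <0:foll b14 ->
14. deliver 0→4:  <4:lead b14 ->
15. deliver 4→1:  <1:foll b14 ->
16. deliver 1→4:  nop
17. timeout(0):  <0:cand b15 ->
18. crash(2):  <2:✗foll b14 ->
19. propose(0,'q'):  nop
20. timeout(0):  <0:cand b20 ->
21. propose(1,'y'):  nop
22. deliver 1→3:  nop
23. deliver 3→1:  nop
24. deliver 1→2:  nop
25. deliver 2→1:  nop
26. recover(2):  <2:foll b14 ->
27. deliver 0→4:  <4:foll b15 ->
28. deliver 4→1:  nop
29. deliver 2→4:  nop
30. deliver 4→3:  <3:foll b14 ->
31. deliver 1→4:  nop
32. deliver 3→2:  nop

empty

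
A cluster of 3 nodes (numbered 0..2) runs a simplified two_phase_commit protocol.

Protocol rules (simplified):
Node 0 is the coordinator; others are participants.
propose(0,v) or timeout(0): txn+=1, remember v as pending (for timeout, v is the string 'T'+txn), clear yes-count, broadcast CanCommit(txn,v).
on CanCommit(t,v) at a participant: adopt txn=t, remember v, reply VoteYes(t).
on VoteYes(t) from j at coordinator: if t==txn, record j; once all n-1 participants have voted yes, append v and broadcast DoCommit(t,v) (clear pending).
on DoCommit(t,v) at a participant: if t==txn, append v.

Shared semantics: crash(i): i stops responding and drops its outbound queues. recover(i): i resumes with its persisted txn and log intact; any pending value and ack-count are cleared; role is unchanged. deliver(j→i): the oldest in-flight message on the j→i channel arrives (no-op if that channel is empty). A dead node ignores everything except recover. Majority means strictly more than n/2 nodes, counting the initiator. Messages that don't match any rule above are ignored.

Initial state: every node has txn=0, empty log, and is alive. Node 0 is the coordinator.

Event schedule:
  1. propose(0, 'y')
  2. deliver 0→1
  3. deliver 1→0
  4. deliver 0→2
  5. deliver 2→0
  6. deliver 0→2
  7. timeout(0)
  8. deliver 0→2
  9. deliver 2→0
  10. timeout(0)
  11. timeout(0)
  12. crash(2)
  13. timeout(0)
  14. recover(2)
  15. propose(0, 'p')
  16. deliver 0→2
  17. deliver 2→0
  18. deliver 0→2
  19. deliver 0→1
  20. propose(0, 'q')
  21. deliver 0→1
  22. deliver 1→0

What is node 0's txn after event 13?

1. propose(0,'y'):  <0:coor t1 ->
2. deliver 0→1:  <1:part t1 ->
3. deliver 1→0:  nop
4. deliver 0→2:  <2:part t1 ->
5. deliver 2→0:  <0:coor t1 y>
6. deliver 0→2:  <2:part t1 y>
7. timeout(0):  <0:coor t2 y>
8. deliver 0→2:  <2:part t2 y>
9. deliver 2→0:  nop
10. timeout(0):  <0:coor t3 y>
11. timeout(0):  <0:coor t4 y>
12. crash(2):  <2:✗part t2 y>
13. timeout(0):  <0:coor t5 y>

5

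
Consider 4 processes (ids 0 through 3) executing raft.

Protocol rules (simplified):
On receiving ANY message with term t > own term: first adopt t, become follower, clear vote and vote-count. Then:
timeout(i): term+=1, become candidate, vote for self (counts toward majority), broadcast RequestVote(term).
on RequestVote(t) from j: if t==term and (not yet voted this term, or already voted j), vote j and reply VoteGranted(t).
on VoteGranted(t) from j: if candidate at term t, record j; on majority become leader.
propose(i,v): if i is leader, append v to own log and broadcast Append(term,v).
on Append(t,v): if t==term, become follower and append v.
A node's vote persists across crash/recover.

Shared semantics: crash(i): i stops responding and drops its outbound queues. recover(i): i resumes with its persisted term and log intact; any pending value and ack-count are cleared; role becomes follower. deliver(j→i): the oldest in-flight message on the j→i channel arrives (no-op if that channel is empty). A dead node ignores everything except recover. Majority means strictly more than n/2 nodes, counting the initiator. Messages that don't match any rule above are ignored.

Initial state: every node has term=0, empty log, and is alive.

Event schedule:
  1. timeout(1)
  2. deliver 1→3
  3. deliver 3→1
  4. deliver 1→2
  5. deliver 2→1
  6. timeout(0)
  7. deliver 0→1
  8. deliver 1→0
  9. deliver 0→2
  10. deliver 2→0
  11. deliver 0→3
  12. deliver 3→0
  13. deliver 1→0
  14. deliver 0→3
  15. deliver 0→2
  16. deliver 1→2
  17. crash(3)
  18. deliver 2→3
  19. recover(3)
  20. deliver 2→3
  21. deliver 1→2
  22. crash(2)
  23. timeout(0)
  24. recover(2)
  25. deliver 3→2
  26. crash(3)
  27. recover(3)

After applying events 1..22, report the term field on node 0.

step 1 timeout(1): 1={cand,t=1,log=-}
step 2 deliver 1→3: 3={foll,t=1,log=-}
step 3 deliver 3→1: —
step 4 deliver 1→2: 2={foll,t=1,log=-}
step 5 deliver 2→1: 1={lead,t=1,log=-}
step 6 timeout(0): 0={cand,t=1,log=-}
step 7 deliver 0→1: —
step 8 deliver 1→0: —
step 9 deliver 0→2: —
step 10 deliver 2→0: —
step 11 deliver 0→3: —
step 12 deliver 3→0: —
step 13 deliver 1→0: —
step 14 deliver 0→3: —
step 15 deliver 0→2: —
step 16 deliver 1→2: —
step 17 crash(3): 3={✗foll,t=1,log=-}
step 18 deliver 2→3: —
step 19 recover(3): 3={foll,t=1,log=-}
step 20 deliver 2→3: —
step 21 deliver 1→2: —
step 22 crash(2): 2={✗foll,t=1,log=-}

1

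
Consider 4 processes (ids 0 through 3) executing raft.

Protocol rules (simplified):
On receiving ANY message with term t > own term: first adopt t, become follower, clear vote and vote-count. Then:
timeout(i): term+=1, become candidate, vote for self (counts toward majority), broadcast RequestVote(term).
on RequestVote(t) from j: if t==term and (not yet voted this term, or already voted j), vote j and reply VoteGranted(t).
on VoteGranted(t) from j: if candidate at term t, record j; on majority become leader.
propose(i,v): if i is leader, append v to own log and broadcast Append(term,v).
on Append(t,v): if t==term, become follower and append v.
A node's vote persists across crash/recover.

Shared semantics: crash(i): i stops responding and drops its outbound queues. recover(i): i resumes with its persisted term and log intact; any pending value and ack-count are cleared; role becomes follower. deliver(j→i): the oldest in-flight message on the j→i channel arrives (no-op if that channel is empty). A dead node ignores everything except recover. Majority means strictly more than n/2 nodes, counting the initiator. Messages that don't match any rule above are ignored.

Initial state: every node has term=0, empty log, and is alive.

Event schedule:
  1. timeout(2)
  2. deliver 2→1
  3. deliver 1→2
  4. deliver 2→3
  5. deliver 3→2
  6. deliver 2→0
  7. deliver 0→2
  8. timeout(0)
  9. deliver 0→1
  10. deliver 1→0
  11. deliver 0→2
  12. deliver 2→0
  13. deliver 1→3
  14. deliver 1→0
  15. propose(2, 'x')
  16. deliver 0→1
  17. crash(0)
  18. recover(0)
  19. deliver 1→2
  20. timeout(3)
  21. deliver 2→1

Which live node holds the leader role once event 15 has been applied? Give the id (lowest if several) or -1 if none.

0

step 1 timeout(2): 2={cand,t=1,log=-}
step 2 deliver 2→1: 1={foll,t=1,log=-}
step 3 deliver 1→2: —
step 4 deliver 2→3: 3={foll,t=1,log=-}
step 5 deliver 3→2: 2={lead,t=1,log=-}
step 6 deliver 2→0: 0={foll,t=1,log=-}
step 7 deliver 0→2: —
step 8 timeout(0): 0={cand,t=2,log=-}
step 9 deliver 0→1: 1={foll,t=2,log=-}
step 10 deliver 1→0: —
step 11 deliver 0→2: 2={foll,t=2,log=-}
step 12 deliver 2→0: 0={lead,t=2,log=-}
step 13 deliver 1→3: —
step 14 deliver 1→0: —
step 15 propose(2,'x'): —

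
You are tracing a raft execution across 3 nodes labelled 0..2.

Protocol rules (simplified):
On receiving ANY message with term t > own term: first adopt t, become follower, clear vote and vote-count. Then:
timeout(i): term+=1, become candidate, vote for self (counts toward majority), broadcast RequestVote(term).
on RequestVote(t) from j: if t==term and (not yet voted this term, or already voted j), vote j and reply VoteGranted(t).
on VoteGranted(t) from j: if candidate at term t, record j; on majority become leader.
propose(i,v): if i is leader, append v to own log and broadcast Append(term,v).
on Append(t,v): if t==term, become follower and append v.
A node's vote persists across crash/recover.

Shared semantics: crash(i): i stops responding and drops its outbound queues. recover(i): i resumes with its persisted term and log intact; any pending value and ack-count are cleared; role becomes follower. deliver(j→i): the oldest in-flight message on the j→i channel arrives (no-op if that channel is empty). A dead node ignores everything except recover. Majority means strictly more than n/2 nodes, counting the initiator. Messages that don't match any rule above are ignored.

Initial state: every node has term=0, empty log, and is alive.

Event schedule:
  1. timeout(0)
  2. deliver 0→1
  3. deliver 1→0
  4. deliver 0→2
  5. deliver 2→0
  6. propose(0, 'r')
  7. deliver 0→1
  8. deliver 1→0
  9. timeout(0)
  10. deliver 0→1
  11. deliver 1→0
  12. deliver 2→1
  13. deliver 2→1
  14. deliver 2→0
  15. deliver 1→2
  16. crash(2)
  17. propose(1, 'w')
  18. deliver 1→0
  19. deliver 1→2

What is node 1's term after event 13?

2

[1] timeout(0) → N0(cand t1 [-])
[2] deliver 0→1 → N1(foll t1 [-])
[3] deliver 1→0 → N0(lead t1 [-])
[4] deliver 0→2 → N2(foll t1 [-])
[5] deliver 2→0 → ∅
[6] propose(0,'r') → N0(lead t1 [r])
[7] deliver 0→1 → N1(foll t1 [r])
[8] deliver 1→0 → ∅
[9] timeout(0) → N0(cand t2 [r])
[10] deliver 0→1 → N1(foll t2 [r])
[11] deliver 1→0 → N0(lead t2 [r])
[12] deliver 2→1 → ∅
[13] deliver 2→1 → ∅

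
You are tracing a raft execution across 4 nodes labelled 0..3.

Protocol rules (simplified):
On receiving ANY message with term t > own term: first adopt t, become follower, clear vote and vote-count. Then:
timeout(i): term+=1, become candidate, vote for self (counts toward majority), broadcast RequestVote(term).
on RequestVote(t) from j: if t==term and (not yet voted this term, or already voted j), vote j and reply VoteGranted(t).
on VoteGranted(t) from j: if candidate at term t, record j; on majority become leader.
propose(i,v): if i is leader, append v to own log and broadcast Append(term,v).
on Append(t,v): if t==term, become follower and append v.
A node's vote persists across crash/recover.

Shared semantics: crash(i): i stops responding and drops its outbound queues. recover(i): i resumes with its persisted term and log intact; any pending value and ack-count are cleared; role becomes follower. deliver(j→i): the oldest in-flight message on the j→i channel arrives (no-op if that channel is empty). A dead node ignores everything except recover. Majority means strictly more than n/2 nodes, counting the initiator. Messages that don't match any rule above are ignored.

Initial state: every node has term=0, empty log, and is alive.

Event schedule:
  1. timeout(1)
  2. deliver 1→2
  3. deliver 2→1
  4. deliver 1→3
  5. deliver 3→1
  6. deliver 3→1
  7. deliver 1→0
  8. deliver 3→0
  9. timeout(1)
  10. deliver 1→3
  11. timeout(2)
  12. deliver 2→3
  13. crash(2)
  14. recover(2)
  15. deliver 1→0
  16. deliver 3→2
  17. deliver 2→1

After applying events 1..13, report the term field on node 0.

[1] timeout(1) → N1(cand t1 [-])
[2] deliver 1→2 → N2(foll t1 [-])
[3] deliver 2→1 → ∅
[4] deliver 1→3 → N3(foll t1 [-])
[5] deliver 3→1 → N1(lead t1 [-])
[6] deliver 3→1 → ∅
[7] deliver 1→0 → N0(foll t1 [-])
[8] deliver 3→0 → ∅
[9] timeout(1) → N1(cand t2 [-])
[10] deliver 1→3 → N3(foll t2 [-])
[11] timeout(2) → N2(cand t2 [-])
[12] deliver 2→3 → ∅
[13] crash(2) → N2(✗cand t2 [-])

1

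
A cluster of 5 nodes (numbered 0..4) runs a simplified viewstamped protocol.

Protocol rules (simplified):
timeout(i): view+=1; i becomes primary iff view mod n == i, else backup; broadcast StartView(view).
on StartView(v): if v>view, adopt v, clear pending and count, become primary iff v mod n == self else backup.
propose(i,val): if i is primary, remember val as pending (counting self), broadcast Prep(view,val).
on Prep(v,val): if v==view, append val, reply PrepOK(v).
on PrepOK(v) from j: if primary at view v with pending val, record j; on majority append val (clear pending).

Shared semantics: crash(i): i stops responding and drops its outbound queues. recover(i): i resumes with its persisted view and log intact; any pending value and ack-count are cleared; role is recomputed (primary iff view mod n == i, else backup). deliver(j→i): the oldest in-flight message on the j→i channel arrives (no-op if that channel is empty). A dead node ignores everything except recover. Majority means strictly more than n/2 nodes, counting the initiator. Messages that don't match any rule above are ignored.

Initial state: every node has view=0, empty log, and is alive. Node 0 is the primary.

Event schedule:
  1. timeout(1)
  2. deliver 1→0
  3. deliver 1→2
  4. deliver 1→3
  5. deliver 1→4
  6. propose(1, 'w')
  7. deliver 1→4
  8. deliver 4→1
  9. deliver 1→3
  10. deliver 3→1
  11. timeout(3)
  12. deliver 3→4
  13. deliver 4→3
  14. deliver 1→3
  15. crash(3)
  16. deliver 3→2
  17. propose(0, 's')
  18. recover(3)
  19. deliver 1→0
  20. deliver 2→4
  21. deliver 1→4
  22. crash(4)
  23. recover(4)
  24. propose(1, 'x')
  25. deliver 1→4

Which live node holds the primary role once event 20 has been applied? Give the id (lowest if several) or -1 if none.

1

1. timeout(1):  <1:prim v1 ->
2. deliver 1→0:  <0:back v1 ->
3. deliver 1→2:  <2:back v1 ->
4. deliver 1→3:  <3:back v1 ->
5. deliver 1→4:  <4:back v1 ->
6. propose(1,'w'):  nop
7. deliver 1→4:  <4:back v1 w>
8. deliver 4→1:  nop
9. deliver 1→3:  <3:back v1 w>
10. deliver 3→1:  <1:prim v1 w>
11. timeout(3):  <3:back v2 w>
12. deliver 3→4:  <4:back v2 w>
13. deliver 4→3:  nop
14. deliver 1→3:  nop
15. crash(3):  <3:✗back v2 w>
16. deliver 3→2:  nop
17. propose(0,'s'):  nop
18. recover(3):  <3:back v2 w>
19. deliver 1→0:  <0:back v1 w>
20. deliver 2→4:  nop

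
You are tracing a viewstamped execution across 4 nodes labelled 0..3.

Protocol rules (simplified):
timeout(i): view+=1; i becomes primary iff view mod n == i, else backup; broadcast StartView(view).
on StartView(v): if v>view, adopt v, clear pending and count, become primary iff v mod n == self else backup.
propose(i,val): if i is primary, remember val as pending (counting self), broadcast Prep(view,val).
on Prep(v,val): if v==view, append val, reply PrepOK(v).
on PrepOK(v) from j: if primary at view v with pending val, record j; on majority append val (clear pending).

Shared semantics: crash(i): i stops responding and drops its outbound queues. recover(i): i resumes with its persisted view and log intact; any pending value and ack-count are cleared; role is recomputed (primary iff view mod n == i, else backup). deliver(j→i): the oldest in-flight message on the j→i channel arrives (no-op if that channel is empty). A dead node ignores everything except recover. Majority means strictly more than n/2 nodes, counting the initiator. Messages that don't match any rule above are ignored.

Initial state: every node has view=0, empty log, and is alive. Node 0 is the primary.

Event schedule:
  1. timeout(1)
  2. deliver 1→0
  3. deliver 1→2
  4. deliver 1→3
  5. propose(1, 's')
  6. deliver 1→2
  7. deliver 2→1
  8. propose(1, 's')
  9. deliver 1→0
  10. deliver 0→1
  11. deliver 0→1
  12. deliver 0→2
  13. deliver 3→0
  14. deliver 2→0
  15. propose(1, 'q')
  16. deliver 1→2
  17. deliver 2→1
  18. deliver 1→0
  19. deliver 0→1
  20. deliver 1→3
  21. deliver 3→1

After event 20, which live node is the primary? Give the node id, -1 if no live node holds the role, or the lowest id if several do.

after 1 — timeout(1): n1:prim/v1/[-]
after 2 — deliver 1→0: n0:back/v1/[-]
after 3 — deliver 1→2: n2:back/v1/[-]
after 4 — deliver 1→3: n3:back/v1/[-]
after 5 — propose(1,'s'): ·
after 6 — deliver 1→2: n2:back/v1/[s]
after 7 — deliver 2→1: ·
after 8 — propose(1,'s'): ·
after 9 — deliver 1→0: n0:back/v1/[s]
after 10 — deliver 0→1: ·
after 11 — deliver 0→1: ·
after 12 — deliver 0→2: ·
after 13 — deliver 3→0: ·
after 14 — deliver 2→0: ·
after 15 — propose(1,'q'): ·
after 16 — deliver 1→2: n2:back/v1/[s,s]
after 17 — deliver 2→1: ·
after 18 — deliver 1→0: n0:back/v1/[s,s]
after 19 — deliver 0→1: n1:prim/v1/[q]
after 20 — deliver 1→3: n3:back/v1/[s]

1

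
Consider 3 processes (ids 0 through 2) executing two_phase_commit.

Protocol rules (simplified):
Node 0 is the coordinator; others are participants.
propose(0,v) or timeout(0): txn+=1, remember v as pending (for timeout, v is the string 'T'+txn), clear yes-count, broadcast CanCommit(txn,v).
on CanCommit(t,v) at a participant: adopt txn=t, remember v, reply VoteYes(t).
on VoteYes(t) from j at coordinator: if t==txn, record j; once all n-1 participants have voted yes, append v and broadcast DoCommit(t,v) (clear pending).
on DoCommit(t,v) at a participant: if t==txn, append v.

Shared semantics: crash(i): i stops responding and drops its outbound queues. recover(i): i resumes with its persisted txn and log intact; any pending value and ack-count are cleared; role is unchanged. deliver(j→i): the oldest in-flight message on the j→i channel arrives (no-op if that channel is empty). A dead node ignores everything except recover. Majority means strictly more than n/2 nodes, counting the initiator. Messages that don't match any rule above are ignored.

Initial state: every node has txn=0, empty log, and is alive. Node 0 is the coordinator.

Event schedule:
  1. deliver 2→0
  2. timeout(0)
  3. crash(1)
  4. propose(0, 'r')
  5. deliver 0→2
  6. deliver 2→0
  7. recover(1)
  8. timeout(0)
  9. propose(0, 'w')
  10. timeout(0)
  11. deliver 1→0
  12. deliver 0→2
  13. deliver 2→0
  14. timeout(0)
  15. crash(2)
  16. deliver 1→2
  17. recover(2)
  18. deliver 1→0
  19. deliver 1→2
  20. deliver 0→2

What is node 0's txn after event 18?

e1 deliver 2→0: ·
e2 timeout(0): 0[coor,t=1,-]
e3 crash(1): 1[✗part,t=0,-]
e4 propose(0,'r'): 0[coor,t=2,-]
e5 deliver 0→2: 2[part,t=1,-]
e6 deliver 2→0: ·
e7 recover(1): 1[part,t=0,-]
e8 timeout(0): 0[coor,t=3,-]
e9 propose(0,'w'): 0[coor,t=4,-]
e10 timeout(0): 0[coor,t=5,-]
e11 deliver 1→0: ·
e12 deliver 0→2: 2[part,t=2,-]
e13 deliver 2→0: ·
e14 timeout(0): 0[coor,t=6,-]
e15 crash(2): 2[✗part,t=2,-]
e16 deliver 1→2: ·
e17 recover(2): 2[part,t=2,-]
e18 deliver 1→0: ·

6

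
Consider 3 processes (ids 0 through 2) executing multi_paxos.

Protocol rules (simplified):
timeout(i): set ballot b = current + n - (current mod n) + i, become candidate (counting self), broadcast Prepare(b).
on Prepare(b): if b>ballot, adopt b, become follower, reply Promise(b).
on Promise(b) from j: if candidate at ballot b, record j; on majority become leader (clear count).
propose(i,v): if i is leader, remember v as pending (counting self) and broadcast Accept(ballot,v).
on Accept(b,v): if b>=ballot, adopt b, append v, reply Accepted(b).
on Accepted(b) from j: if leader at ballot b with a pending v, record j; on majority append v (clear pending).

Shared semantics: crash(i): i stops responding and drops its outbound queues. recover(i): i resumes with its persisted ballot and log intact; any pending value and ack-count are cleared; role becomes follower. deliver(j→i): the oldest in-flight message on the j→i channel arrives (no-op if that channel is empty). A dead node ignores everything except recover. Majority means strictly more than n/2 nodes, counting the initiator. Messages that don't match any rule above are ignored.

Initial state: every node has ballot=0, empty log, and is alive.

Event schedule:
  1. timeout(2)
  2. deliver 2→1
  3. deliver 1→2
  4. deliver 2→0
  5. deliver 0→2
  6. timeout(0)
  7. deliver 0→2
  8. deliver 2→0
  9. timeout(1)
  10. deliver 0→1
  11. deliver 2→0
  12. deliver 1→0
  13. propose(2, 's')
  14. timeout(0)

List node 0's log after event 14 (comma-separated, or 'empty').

empty

1. timeout(2):  <2:cand b5 ->
2. deliver 2→1:  <1:foll b5 ->
3. deliver 1→2:  <2:lead b5 ->
4. deliver 2→0:  <0:foll b5 ->
5. deliver 0→2:  nop
6. timeout(0):  <0:cand b6 ->
7. deliver 0→2:  <2:foll b6 ->
8. deliver 2→0:  <0:lead b6 ->
9. timeout(1):  <1:cand b7 ->
10. deliver 0→1:  nop
11. deliver 2→0:  nop
12. deliver 1→0:  <0:foll b7 ->
13. propose(2,'s'):  nop
14. timeout(0):  <0:cand b9 ->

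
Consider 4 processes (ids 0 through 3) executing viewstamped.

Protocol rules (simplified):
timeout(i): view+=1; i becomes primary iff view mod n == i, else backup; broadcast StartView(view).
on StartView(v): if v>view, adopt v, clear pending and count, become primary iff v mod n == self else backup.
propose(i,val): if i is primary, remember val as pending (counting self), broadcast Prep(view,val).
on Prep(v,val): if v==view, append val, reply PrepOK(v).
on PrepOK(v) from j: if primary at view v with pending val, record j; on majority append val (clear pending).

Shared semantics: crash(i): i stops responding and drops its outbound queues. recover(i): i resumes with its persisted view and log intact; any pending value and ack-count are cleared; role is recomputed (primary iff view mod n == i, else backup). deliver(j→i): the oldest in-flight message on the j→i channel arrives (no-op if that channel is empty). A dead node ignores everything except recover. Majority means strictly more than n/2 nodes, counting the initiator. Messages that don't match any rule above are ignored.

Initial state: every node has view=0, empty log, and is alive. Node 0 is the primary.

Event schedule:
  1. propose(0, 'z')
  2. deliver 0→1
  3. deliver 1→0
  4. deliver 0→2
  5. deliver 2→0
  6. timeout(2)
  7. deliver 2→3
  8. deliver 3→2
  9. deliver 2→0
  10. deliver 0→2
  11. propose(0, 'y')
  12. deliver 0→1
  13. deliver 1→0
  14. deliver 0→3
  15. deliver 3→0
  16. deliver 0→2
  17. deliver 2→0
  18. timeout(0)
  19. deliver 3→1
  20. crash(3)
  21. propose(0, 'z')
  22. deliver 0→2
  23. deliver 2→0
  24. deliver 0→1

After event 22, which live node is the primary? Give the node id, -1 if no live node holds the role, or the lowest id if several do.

2

e1 propose(0,'z'): ·
e2 deliver 0→1: 1[back,v=0,z]
e3 deliver 1→0: ·
e4 deliver 0→2: 2[back,v=0,z]
e5 deliver 2→0: 0[prim,v=0,z]
e6 timeout(2): 2[back,v=1,z]
e7 deliver 2→3: 3[back,v=1,-]
e8 deliver 3→2: ·
e9 deliver 2→0: 0[back,v=1,z]
e10 deliver 0→2: ·
e11 propose(0,'y'): ·
e12 deliver 0→1: ·
e13 deliver 1→0: ·
e14 deliver 0→3: ·
e15 deliver 3→0: ·
e16 deliver 0→2: ·
e17 deliver 2→0: ·
e18 timeout(0): 0[back,v=2,z]
e19 deliver 3→1: ·
e20 crash(3): 3[✗back,v=1,-]
e21 propose(0,'z'): ·
e22 deliver 0→2: 2[prim,v=2,z]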